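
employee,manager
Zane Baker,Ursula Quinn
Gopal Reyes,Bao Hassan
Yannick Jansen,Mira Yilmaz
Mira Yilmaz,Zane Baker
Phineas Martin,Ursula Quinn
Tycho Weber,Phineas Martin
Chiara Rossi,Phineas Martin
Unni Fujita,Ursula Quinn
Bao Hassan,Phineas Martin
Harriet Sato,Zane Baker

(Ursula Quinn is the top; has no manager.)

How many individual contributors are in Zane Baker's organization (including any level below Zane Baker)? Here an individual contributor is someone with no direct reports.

The people in Zane Baker's organization with no one reporting to them are Harriet Sato, Yannick Jansen. That is 2.

2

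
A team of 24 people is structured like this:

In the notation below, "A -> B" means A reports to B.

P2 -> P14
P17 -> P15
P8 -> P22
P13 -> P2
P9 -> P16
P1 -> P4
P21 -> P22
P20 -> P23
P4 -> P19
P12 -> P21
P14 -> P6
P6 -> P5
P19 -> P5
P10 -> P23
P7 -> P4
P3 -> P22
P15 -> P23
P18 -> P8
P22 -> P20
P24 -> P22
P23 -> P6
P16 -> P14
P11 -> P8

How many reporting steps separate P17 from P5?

4

Chain from P17 up to P5: P17 → P15 → P23 → P6 → P5. That is 4 steps up, so P17 is 4 levels below P5.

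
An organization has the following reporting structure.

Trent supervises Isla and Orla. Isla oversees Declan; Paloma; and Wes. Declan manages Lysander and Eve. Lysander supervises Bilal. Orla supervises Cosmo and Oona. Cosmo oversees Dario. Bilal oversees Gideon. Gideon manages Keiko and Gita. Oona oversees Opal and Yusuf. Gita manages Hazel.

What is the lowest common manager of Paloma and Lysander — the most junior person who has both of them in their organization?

Isla

Paloma's chain of managers is Isla, Trent. Lysander's chain of managers is Declan, Isla, Trent. The first manager that appears in both chains is Isla.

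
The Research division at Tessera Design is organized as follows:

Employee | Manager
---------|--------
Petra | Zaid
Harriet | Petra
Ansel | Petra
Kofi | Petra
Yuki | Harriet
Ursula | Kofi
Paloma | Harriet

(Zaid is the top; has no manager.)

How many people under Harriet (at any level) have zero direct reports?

The people in Harriet's organization with no one reporting to them are Paloma, Yuki. That is 2.

2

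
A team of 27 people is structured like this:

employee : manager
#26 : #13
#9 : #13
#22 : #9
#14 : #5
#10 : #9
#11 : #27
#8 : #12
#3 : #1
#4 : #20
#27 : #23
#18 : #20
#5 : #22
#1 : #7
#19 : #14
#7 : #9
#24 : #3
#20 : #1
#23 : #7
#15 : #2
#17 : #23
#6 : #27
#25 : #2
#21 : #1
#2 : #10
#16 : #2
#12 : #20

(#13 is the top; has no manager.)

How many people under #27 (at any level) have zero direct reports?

2

The people in #27's organization with no one reporting to them are #11, #6. That is 2.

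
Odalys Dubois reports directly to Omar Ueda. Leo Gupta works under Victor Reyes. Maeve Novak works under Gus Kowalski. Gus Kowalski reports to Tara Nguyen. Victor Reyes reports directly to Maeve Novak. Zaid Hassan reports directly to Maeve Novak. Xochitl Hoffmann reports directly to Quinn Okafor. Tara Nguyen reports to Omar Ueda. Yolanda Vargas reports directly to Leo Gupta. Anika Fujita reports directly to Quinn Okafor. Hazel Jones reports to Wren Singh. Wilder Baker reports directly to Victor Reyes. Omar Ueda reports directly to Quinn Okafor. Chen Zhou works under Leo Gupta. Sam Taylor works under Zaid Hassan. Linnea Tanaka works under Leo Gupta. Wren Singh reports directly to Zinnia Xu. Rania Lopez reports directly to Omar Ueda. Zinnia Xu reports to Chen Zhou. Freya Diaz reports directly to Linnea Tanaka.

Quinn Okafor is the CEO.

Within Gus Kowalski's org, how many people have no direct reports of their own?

The people in Gus Kowalski's organization with no one reporting to them are Sam Taylor, Wilder Baker, Hazel Jones, Yolanda Vargas, Freya Diaz. That is 5.

5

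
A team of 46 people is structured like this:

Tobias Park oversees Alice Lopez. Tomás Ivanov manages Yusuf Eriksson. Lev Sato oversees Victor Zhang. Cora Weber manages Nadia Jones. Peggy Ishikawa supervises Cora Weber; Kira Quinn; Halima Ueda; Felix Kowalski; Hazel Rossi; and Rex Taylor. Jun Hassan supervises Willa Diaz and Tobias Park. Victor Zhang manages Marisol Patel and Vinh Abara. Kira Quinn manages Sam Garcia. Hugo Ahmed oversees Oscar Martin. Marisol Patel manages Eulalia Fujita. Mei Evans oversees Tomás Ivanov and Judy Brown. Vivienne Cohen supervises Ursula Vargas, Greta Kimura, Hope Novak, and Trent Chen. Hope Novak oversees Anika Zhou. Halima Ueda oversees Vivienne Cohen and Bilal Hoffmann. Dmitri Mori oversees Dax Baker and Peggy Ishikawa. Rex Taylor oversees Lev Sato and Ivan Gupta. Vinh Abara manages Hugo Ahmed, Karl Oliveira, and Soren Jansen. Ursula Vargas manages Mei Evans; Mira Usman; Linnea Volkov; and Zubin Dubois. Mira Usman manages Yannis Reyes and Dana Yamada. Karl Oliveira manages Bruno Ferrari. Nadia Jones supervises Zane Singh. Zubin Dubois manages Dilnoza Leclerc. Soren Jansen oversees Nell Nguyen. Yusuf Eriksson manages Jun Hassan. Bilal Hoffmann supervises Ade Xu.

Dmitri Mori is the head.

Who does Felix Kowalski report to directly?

Felix Kowalski reports directly to Peggy Ishikawa.

Peggy Ishikawa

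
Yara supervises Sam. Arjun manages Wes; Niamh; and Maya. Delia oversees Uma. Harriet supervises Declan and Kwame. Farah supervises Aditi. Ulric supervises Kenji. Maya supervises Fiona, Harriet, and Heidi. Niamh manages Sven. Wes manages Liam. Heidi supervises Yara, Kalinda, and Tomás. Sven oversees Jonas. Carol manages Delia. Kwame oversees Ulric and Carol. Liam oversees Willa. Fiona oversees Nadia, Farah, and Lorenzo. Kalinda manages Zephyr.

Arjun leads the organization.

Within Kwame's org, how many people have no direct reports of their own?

2

The people in Kwame's organization with no one reporting to them are Uma, Kenji. That is 2.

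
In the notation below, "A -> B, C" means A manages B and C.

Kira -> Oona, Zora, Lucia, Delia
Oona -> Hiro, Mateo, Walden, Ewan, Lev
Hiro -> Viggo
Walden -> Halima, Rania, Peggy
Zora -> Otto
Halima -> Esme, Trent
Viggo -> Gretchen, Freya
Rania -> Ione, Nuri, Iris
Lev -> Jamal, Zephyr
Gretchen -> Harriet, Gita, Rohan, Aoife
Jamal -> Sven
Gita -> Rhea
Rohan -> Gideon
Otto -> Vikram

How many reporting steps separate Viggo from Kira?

3

Chain from Viggo up to Kira: Viggo → Hiro → Oona → Kira. That is 3 steps up, so Viggo is 3 levels below Kira.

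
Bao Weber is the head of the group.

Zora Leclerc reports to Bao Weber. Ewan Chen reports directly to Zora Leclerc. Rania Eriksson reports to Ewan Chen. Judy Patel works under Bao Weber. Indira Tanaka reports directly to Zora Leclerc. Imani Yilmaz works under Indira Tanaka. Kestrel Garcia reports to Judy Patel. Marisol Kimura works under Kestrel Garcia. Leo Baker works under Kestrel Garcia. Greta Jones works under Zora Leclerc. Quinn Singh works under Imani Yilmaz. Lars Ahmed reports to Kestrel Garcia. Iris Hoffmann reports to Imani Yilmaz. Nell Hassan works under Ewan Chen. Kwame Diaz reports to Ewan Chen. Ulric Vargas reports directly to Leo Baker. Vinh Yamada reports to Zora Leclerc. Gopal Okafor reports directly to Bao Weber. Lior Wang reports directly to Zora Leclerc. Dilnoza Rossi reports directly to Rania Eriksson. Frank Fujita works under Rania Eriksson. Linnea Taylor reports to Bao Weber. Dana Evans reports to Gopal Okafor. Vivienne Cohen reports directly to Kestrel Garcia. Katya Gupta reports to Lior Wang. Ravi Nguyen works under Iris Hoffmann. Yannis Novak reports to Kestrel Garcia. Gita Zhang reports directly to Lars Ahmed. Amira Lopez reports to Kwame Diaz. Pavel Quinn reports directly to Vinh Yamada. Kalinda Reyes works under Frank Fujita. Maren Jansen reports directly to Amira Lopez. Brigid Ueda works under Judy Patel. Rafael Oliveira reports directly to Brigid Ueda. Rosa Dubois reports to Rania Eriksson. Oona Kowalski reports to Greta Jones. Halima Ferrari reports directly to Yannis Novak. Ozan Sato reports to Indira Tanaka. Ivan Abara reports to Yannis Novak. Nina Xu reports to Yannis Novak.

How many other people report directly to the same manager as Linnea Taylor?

Linnea Taylor reports to Bao Weber. Bao Weber's other direct reports are Zora Leclerc, Judy Patel, Gopal Okafor — 3 peers.

3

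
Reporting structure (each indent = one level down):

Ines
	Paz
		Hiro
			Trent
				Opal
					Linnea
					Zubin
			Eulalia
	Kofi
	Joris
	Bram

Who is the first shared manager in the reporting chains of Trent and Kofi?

Ines

Trent's chain of managers is Hiro, Paz, Ines. Kofi's chain of managers is Ines. The first manager that appears in both chains is Ines.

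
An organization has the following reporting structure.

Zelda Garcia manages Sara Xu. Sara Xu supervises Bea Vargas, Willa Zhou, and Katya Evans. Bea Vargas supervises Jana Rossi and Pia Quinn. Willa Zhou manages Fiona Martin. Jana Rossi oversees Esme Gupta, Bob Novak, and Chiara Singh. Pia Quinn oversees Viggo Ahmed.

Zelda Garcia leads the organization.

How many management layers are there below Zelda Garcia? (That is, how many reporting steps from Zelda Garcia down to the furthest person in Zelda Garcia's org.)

The longest chain under Zelda Garcia runs Zelda Garcia → Sara Xu → Bea Vargas → Pia Quinn → Viggo Ahmed, which is 4 levels below Zelda Garcia.

4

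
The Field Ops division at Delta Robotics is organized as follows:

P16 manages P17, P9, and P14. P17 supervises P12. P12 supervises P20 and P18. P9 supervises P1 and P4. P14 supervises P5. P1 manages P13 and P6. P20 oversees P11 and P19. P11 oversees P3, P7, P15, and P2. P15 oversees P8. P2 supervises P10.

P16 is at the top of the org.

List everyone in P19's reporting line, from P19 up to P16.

P19 reports to P20. P20 reports to P12. P12 reports to P17. P17 reports to P16. P16 is at the top.

P19 -> P20 -> P12 -> P17 -> P16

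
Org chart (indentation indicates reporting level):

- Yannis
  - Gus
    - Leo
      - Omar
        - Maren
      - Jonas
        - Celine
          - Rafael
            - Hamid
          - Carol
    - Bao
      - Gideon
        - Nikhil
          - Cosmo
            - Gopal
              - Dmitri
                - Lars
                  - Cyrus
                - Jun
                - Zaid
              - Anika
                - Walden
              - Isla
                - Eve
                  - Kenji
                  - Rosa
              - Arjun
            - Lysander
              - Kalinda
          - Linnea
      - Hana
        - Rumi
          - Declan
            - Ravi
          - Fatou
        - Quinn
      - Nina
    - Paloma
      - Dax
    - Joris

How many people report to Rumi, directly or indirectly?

3

Rumi directly manages Declan, Fatou. Under Declan: Ravi (1). Fatou has no reports. So Rumi's organization is 2 direct reports plus everyone under them: 2 + 1 = 3.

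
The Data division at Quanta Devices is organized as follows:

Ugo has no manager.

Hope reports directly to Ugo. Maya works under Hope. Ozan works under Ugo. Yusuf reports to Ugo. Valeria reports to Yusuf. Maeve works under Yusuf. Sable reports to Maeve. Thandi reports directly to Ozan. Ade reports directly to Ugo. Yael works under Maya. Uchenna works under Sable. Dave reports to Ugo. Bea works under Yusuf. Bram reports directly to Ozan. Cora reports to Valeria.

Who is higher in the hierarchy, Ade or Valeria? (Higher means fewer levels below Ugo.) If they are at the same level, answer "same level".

Ade is 1 level below Ugo; Valeria is 2. Ade is higher.

Ade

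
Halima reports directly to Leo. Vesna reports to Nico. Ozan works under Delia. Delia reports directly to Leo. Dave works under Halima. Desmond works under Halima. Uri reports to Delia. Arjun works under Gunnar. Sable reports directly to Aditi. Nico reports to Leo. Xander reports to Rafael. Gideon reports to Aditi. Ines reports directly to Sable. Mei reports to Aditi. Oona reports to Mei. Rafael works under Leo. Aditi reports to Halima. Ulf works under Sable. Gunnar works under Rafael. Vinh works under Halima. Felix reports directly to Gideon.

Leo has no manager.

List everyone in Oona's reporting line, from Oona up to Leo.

Oona reports to Mei. Mei reports to Aditi. Aditi reports to Halima. Halima reports to Leo. Leo is at the top.

Oona -> Mei -> Aditi -> Halima -> Leo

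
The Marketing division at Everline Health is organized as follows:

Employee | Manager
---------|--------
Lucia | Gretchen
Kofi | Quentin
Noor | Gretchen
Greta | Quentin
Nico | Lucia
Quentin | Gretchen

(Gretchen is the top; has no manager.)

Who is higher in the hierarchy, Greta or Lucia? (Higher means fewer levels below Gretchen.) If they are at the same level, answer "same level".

Lucia

Greta is 2 levels below Gretchen; Lucia is 1. Lucia is higher.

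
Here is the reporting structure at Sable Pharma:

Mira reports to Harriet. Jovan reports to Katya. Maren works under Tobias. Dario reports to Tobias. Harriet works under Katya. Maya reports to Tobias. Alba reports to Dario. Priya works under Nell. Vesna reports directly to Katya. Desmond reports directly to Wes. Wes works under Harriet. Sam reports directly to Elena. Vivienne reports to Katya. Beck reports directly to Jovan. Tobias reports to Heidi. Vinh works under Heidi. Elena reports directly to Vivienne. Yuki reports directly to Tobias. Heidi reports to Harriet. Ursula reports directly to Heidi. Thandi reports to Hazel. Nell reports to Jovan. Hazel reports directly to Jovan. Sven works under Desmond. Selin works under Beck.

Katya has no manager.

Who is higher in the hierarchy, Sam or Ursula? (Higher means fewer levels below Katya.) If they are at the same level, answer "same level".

same level

Both Sam and Ursula are 3 levels below Katya.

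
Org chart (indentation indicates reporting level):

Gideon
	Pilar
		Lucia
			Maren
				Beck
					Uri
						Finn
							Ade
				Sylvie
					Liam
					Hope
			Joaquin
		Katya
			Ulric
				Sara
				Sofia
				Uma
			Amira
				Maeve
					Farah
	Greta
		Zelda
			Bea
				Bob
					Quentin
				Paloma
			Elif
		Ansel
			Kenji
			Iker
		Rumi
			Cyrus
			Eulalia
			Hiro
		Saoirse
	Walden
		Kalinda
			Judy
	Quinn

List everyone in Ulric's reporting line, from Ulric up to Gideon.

Ulric -> Katya -> Pilar -> Gideon

Ulric reports to Katya. Katya reports to Pilar. Pilar reports to Gideon. Gideon is at the top.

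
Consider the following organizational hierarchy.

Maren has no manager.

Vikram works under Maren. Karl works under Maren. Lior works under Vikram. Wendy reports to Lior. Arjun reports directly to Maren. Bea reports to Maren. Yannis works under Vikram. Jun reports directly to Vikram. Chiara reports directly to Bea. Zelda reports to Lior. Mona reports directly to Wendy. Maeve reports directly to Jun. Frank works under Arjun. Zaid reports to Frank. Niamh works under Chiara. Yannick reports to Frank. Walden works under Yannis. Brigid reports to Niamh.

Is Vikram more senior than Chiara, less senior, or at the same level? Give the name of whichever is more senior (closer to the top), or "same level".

Vikram is 1 level below Maren; Chiara is 2. Vikram is higher.

Vikram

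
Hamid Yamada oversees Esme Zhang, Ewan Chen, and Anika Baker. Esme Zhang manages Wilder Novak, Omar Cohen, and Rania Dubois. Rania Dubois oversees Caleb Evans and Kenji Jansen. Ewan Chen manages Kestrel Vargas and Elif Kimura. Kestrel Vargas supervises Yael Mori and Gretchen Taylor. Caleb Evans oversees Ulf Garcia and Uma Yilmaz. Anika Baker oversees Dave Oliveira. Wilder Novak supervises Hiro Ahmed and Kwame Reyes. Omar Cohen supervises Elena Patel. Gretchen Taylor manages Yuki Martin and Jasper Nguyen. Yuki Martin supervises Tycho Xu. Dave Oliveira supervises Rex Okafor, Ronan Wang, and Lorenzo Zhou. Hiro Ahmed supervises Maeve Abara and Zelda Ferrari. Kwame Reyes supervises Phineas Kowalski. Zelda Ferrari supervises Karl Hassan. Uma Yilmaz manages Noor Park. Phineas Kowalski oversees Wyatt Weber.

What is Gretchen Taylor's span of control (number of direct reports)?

2

Gretchen Taylor directly manages Yuki Martin, Jasper Nguyen. That is 2 direct reports.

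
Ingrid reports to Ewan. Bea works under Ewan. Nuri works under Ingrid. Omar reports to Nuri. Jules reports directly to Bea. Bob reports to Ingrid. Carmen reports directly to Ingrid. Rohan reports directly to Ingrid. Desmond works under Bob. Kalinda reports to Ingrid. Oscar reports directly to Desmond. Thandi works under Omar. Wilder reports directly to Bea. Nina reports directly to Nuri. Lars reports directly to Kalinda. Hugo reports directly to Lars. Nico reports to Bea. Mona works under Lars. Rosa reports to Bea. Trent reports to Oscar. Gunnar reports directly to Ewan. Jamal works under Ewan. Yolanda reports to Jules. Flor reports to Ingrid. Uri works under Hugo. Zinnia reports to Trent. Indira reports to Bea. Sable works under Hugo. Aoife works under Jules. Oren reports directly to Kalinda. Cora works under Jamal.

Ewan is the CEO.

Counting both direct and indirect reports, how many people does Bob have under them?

Bob directly manages Desmond. Under Desmond: Oscar, Trent, Zinnia (3). That's 4 in total.

4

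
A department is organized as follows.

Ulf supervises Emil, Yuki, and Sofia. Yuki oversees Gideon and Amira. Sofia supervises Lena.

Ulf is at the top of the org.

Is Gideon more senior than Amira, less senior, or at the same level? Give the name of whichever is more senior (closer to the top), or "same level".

Both Gideon and Amira are 2 levels below Ulf.

same level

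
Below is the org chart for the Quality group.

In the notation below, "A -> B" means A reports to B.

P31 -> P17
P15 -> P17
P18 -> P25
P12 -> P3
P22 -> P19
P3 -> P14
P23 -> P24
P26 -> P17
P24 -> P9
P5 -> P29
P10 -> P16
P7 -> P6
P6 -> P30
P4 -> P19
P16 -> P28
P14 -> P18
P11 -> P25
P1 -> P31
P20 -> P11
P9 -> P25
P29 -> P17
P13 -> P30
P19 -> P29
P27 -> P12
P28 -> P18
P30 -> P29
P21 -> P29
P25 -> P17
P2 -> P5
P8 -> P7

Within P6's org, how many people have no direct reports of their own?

The only person in P6's organization with no one reporting to them is P8. That is 1.

1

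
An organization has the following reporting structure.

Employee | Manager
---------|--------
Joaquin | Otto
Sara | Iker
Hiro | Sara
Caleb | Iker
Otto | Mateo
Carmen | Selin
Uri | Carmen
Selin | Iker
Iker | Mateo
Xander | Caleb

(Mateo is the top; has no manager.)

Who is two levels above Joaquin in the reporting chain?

Mateo

Joaquin reports to Otto, and Otto reports to Mateo. So Joaquin's skip-level manager is Mateo.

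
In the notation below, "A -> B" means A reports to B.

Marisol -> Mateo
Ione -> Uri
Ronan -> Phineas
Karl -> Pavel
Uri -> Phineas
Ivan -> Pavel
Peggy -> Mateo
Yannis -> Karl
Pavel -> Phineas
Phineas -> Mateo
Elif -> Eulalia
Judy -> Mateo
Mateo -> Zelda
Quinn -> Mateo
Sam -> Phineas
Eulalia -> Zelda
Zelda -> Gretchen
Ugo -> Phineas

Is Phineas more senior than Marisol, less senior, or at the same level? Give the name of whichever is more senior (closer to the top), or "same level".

same level

Both Phineas and Marisol are 3 levels below Gretchen.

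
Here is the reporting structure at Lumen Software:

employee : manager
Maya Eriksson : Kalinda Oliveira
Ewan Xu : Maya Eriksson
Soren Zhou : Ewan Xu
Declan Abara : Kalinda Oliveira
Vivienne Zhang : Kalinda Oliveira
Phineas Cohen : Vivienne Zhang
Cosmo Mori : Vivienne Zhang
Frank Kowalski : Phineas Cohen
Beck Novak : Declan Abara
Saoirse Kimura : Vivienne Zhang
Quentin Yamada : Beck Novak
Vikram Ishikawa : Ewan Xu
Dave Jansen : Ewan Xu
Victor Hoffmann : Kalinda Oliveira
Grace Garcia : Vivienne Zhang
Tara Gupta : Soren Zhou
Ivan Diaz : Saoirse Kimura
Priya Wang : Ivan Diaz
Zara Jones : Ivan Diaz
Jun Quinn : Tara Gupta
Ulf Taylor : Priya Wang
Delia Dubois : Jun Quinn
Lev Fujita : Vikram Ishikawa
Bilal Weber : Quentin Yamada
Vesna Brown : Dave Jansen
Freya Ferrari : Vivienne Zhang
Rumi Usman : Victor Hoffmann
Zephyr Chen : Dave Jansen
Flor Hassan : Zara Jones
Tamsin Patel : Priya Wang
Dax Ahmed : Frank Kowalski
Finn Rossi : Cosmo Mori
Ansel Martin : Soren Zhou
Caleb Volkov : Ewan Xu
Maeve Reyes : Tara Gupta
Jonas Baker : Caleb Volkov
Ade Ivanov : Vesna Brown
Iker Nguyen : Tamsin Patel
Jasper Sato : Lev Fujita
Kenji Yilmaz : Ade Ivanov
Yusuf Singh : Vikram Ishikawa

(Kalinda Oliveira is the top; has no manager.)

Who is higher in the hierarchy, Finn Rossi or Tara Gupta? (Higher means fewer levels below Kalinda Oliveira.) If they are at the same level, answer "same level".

Finn Rossi is 3 levels below Kalinda Oliveira; Tara Gupta is 4. Finn Rossi is higher.

Finn Rossi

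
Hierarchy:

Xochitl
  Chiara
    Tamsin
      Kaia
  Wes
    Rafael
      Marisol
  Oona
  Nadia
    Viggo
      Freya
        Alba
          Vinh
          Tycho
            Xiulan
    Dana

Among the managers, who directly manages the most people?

Xochitl

Direct-report counts: Xochitl has 4; Nadia has 2; Viggo has 1; Freya has 1; Alba has 2; Tycho has 1; Wes has 1; Rafael has 1; Chiara has 1; Tamsin has 1. The largest is 4, held by Xochitl.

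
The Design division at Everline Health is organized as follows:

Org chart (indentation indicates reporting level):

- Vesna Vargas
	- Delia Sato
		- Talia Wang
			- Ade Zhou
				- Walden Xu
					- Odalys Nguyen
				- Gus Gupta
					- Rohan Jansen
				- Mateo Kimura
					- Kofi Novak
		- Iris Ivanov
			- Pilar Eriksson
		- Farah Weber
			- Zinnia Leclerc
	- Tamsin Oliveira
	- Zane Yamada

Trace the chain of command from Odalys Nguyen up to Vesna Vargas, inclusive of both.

Odalys Nguyen -> Walden Xu -> Ade Zhou -> Talia Wang -> Delia Sato -> Vesna Vargas

Odalys Nguyen reports to Walden Xu. Walden Xu reports to Ade Zhou. Ade Zhou reports to Talia Wang. Talia Wang reports to Delia Sato. Delia Sato reports to Vesna Vargas. Vesna Vargas is at the top.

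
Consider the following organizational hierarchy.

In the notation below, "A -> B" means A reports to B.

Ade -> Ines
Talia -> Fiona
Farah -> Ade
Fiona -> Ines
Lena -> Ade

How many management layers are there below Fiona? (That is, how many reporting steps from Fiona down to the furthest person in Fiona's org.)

The longest chain under Fiona runs Fiona → Talia, which is 1 level below Fiona.

1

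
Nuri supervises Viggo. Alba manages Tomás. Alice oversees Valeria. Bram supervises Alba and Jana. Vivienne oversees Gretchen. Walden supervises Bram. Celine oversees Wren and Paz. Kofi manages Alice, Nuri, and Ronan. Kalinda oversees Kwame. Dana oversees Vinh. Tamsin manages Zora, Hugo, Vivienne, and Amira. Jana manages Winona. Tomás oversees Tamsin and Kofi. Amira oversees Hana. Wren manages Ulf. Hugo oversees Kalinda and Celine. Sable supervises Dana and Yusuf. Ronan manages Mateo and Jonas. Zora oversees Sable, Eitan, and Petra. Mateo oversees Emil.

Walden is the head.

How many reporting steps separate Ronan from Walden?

5

Chain from Ronan up to Walden: Ronan → Kofi → Tomás → Alba → Bram → Walden. That is 5 steps up, so Ronan is 5 levels below Walden.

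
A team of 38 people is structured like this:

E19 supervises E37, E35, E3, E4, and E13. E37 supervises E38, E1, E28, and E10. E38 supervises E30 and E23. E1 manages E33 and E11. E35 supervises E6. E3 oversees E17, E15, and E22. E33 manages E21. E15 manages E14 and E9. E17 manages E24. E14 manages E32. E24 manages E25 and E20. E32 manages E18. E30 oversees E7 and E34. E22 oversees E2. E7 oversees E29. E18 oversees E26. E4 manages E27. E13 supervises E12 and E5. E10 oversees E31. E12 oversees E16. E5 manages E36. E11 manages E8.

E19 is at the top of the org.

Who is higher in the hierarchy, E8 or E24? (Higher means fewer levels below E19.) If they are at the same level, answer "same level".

E24

E8 is 4 levels below E19; E24 is 3. E24 is higher.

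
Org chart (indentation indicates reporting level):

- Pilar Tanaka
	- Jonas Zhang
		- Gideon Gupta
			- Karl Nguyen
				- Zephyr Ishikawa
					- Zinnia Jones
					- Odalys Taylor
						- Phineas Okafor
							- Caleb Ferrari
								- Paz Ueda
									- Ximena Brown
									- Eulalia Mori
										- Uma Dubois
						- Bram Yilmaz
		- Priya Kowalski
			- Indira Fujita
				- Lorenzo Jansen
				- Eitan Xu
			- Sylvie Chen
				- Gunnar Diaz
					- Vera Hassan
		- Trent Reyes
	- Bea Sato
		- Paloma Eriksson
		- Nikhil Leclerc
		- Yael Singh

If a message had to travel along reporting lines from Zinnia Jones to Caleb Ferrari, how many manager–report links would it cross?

4

Zinnia Jones is 1 level below Zephyr Ishikawa, and Caleb Ferrari is 3 levels below Zephyr Ishikawa (their lowest common manager). The shortest path runs up from Zinnia Jones to Zephyr Ishikawa and back down to Caleb Ferrari: 1 + 3 = 4 links.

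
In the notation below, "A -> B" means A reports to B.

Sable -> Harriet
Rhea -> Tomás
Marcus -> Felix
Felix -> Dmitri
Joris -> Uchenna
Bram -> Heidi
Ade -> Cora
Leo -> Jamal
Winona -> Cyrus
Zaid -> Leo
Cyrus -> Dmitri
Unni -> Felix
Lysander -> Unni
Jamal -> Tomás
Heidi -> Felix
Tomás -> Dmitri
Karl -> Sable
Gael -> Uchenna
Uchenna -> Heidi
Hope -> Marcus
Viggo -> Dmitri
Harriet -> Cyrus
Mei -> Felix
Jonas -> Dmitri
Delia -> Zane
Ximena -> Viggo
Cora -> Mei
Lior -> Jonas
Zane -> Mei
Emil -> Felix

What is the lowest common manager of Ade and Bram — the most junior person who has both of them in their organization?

Felix

Ade's chain of managers is Cora, Mei, Felix, Dmitri. Bram's chain of managers is Heidi, Felix, Dmitri. The first manager that appears in both chains is Felix.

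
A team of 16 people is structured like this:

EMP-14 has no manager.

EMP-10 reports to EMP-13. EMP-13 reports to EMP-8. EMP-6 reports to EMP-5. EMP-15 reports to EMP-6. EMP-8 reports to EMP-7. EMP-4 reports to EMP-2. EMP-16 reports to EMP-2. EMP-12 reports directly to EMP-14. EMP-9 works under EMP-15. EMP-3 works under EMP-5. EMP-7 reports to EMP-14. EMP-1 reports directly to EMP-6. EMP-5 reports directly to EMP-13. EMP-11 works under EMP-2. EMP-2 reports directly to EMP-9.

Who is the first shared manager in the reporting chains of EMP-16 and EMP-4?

EMP-2

EMP-16's chain of managers is EMP-2, EMP-9, EMP-15, EMP-6, EMP-5, EMP-13, EMP-8, EMP-7, EMP-14. EMP-4's chain of managers is EMP-2, EMP-9, EMP-15, EMP-6, EMP-5, EMP-13, EMP-8, EMP-7, EMP-14. The first manager that appears in both chains is EMP-2.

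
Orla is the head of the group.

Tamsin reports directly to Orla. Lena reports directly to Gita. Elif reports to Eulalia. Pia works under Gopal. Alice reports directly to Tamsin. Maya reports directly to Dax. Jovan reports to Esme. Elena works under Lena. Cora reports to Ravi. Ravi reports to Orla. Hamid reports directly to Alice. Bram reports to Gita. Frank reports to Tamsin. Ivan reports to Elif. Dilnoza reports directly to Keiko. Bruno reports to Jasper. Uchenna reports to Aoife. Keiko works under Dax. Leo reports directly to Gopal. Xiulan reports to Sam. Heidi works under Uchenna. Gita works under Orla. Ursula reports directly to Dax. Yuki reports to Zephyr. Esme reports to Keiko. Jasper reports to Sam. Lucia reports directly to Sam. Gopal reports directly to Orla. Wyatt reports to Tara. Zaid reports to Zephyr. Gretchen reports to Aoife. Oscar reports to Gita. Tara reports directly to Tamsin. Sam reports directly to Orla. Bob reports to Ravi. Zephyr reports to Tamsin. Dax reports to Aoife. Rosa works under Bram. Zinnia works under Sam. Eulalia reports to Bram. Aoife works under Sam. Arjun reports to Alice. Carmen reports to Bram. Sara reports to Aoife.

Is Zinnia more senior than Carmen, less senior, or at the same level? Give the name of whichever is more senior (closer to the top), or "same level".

Zinnia is 2 levels below Orla; Carmen is 3. Zinnia is higher.

Zinnia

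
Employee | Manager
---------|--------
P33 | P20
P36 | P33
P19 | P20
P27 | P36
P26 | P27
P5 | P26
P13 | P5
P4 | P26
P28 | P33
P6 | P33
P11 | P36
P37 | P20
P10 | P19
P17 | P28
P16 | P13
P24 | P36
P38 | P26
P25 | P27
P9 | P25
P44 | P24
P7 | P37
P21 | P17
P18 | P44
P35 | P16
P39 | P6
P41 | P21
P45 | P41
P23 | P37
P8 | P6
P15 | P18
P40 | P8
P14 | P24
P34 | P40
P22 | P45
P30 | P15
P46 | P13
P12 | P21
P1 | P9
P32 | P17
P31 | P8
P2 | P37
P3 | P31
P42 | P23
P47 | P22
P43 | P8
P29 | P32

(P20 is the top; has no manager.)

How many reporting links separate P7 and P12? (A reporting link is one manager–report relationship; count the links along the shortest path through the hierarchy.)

7

P7 is 2 levels below P20, and P12 is 5 levels below P20 (their lowest common manager). The shortest path runs up from P7 to P20 and back down to P12: 2 + 5 = 7 links.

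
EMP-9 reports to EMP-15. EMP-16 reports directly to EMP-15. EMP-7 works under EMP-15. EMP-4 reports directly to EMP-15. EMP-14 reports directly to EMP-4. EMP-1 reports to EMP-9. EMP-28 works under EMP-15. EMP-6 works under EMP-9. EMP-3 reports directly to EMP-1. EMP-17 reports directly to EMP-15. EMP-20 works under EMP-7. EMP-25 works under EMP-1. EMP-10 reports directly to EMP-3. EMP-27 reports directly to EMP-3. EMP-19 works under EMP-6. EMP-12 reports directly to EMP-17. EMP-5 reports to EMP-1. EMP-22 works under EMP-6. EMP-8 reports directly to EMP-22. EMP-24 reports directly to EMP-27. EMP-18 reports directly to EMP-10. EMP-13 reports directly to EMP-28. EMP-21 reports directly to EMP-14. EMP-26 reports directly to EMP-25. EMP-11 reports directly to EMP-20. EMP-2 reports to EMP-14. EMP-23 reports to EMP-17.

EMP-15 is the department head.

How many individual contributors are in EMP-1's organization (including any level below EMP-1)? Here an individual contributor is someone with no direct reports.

The people in EMP-1's organization with no one reporting to them are EMP-5, EMP-26, EMP-24, EMP-18. That is 4.

4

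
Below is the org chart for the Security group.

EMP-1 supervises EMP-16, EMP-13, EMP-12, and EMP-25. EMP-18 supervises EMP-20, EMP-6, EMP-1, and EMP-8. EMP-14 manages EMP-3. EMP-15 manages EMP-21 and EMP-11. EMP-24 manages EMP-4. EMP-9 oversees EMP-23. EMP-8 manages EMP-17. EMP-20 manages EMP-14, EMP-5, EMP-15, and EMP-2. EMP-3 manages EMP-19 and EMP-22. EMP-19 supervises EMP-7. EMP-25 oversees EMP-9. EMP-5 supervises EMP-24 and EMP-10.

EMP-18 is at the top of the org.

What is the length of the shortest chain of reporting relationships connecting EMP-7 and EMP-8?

EMP-7 is 5 levels below EMP-18, and EMP-8 is 1 level below EMP-18 (their lowest common manager). The shortest path runs up from EMP-7 to EMP-18 and back down to EMP-8: 5 + 1 = 6 links.

6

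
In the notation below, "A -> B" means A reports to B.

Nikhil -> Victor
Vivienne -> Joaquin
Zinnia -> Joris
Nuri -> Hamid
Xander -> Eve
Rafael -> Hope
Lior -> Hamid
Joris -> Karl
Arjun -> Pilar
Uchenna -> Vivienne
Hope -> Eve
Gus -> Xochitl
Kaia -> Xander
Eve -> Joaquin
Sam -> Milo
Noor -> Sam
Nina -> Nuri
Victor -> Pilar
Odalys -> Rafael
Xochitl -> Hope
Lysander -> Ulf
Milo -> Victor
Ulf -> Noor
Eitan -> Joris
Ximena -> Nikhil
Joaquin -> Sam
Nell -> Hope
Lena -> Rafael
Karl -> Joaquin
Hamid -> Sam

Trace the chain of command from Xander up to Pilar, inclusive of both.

Xander reports to Eve. Eve reports to Joaquin. Joaquin reports to Sam. Sam reports to Milo. Milo reports to Victor. Victor reports to Pilar. Pilar is at the top.

Xander -> Eve -> Joaquin -> Sam -> Milo -> Victor -> Pilar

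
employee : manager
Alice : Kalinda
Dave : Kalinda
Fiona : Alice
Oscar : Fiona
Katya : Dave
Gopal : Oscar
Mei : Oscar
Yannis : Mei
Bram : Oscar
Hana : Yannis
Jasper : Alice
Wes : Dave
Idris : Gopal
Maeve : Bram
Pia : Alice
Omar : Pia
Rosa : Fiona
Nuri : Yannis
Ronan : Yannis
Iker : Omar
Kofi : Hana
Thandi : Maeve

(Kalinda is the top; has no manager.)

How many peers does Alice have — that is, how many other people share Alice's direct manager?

Alice reports to Kalinda. Kalinda's other direct reports are Dave — 1 peer.

1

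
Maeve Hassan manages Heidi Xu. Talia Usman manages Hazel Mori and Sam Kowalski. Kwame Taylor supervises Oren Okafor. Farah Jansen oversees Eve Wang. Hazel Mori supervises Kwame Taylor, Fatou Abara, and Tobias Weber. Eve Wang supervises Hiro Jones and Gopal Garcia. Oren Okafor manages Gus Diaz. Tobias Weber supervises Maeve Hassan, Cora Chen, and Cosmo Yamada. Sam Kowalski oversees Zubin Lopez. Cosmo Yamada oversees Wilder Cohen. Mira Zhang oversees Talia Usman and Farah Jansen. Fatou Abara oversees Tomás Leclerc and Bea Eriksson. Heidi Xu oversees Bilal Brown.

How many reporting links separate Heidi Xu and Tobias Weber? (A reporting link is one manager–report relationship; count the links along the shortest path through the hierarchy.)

2

Heidi Xu is in Tobias Weber's organization: the chain from Heidi Xu up to Tobias Weber is Heidi Xu → Maeve Hassan → Tobias Weber, which is 2 links.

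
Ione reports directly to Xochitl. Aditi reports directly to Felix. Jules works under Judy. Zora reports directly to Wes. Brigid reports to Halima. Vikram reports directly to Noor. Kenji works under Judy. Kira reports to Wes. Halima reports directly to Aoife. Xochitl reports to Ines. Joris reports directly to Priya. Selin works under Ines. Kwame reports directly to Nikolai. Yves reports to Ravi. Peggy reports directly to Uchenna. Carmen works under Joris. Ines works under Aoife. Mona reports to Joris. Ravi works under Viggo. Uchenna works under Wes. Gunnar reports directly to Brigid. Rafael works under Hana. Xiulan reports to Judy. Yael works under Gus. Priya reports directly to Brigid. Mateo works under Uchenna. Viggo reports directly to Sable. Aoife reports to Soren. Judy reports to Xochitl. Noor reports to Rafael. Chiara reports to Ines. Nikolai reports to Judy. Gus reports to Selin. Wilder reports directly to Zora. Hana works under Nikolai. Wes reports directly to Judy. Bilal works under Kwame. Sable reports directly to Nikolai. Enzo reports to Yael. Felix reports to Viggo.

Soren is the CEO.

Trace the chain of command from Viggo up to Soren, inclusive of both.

Viggo -> Sable -> Nikolai -> Judy -> Xochitl -> Ines -> Aoife -> Soren

Viggo reports to Sable. Sable reports to Nikolai. Nikolai reports to Judy. Judy reports to Xochitl. Xochitl reports to Ines. Ines reports to Aoife. Aoife reports to Soren. Soren is at the top.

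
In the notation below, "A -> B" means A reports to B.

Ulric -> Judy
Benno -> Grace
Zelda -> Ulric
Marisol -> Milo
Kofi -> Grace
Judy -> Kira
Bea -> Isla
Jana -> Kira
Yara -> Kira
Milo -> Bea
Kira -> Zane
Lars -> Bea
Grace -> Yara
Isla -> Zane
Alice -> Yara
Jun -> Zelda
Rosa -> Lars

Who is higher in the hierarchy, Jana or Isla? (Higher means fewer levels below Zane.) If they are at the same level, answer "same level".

Isla

Jana is 2 levels below Zane; Isla is 1. Isla is higher.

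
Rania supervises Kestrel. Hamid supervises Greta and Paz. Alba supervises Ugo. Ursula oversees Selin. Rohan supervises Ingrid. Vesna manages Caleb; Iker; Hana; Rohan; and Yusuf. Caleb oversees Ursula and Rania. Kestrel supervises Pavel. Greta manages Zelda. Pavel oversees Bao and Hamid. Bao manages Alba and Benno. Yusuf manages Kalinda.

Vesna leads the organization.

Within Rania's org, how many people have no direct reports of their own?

4

The people in Rania's organization with no one reporting to them are Benno, Ugo, Paz, Zelda. That is 4.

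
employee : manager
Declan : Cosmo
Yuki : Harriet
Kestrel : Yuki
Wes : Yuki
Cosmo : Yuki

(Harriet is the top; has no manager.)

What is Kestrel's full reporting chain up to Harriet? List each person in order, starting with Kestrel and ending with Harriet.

Kestrel reports to Yuki. Yuki reports to Harriet. Harriet is at the top.

Kestrel -> Yuki -> Harriet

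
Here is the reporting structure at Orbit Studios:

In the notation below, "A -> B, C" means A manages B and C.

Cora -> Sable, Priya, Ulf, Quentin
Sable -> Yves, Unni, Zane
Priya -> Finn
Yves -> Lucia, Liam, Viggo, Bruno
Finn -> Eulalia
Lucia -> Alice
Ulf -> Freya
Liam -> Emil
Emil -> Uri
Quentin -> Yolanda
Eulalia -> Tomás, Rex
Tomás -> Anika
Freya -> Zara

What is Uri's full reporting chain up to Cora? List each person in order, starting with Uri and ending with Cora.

Uri -> Emil -> Liam -> Yves -> Sable -> Cora

Uri reports to Emil. Emil reports to Liam. Liam reports to Yves. Yves reports to Sable. Sable reports to Cora. Cora is at the top.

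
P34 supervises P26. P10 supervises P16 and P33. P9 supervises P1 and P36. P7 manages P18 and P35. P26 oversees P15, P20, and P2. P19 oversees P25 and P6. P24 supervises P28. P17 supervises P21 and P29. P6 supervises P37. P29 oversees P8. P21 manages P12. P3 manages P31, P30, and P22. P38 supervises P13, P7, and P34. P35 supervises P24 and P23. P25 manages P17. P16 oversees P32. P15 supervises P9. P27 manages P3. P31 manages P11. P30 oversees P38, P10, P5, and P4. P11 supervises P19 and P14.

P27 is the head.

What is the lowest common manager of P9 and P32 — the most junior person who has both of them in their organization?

P30

P9's chain of managers is P15, P26, P34, P38, P30, P3, P27. P32's chain of managers is P16, P10, P30, P3, P27. The first manager that appears in both chains is P30.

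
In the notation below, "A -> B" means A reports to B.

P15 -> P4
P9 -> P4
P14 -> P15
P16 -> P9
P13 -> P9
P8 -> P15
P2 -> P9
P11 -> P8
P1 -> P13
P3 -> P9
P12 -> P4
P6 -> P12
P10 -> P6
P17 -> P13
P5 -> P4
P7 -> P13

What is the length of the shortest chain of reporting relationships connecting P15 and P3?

3

P15 is 1 level below P4, and P3 is 2 levels below P4 (their lowest common manager). The shortest path runs up from P15 to P4 and back down to P3: 1 + 2 = 3 links.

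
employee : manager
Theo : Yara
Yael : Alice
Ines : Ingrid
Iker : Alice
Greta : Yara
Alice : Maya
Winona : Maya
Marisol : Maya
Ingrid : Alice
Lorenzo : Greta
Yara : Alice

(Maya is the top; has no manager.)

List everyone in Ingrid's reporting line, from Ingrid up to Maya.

Ingrid -> Alice -> Maya

Ingrid reports to Alice. Alice reports to Maya. Maya is at the top.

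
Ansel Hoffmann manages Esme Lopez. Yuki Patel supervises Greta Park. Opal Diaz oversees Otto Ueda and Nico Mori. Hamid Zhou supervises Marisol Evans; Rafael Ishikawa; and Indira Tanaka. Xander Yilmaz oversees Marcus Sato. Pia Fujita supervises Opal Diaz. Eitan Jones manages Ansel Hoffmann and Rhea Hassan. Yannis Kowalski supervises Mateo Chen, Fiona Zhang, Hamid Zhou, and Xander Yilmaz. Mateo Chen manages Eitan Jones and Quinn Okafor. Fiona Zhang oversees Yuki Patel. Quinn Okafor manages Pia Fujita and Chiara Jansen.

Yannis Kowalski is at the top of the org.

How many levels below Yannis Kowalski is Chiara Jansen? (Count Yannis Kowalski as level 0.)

3

Chain from Chiara Jansen up to Yannis Kowalski: Chiara Jansen → Quinn Okafor → Mateo Chen → Yannis Kowalski. That is 3 steps up, so Chiara Jansen is 3 levels below Yannis Kowalski.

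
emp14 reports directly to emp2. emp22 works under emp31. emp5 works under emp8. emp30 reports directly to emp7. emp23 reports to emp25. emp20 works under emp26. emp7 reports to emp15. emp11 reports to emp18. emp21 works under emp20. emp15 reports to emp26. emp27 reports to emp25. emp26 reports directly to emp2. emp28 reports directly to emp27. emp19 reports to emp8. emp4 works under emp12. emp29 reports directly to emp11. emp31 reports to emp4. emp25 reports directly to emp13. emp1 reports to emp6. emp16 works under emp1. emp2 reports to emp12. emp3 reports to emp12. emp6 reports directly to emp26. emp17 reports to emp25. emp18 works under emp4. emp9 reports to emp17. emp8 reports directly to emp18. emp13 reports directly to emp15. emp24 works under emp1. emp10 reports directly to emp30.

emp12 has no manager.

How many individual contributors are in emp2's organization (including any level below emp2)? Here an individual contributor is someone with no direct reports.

The people in emp2's organization with no one reporting to them are emp14, emp21, emp9, emp28, emp23, emp10, emp16, emp24. That is 8.

8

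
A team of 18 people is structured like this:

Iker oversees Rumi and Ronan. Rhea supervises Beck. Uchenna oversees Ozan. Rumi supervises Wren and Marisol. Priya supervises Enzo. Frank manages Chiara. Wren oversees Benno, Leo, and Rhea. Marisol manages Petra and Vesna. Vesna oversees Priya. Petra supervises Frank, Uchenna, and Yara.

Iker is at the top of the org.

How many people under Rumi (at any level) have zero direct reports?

The people in Rumi's organization with no one reporting to them are Enzo, Yara, Ozan, Chiara, Beck, Leo, Benno. That is 7.

7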